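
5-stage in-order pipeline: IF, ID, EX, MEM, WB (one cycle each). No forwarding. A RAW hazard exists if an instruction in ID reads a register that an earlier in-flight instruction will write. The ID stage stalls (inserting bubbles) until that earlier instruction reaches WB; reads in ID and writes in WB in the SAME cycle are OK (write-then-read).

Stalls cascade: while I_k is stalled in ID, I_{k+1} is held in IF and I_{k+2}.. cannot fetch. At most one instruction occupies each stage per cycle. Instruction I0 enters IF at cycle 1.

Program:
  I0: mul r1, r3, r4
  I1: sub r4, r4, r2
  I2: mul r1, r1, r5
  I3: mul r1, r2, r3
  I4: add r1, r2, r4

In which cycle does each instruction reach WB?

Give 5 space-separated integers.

Answer: 5 6 8 9 10

Derivation:
I0 mul r1 <- r3,r4: IF@1 ID@2 stall=0 (-) EX@3 MEM@4 WB@5
I1 sub r4 <- r4,r2: IF@2 ID@3 stall=0 (-) EX@4 MEM@5 WB@6
I2 mul r1 <- r1,r5: IF@3 ID@4 stall=1 (RAW on I0.r1 (WB@5)) EX@6 MEM@7 WB@8
I3 mul r1 <- r2,r3: IF@4 ID@6 stall=0 (-) EX@7 MEM@8 WB@9
I4 add r1 <- r2,r4: IF@6 ID@7 stall=0 (-) EX@8 MEM@9 WB@10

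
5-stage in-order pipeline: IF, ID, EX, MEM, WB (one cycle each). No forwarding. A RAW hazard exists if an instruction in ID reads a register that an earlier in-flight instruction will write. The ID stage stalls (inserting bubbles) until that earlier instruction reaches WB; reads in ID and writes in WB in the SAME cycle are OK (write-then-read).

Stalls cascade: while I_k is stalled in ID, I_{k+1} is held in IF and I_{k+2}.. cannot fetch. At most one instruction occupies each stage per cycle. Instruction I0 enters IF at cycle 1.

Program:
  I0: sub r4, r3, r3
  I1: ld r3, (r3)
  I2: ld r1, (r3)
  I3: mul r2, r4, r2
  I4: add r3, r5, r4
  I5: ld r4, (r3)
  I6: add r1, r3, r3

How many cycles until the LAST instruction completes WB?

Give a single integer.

Answer: 15

Derivation:
I0 sub r4 <- r3,r3: IF@1 ID@2 stall=0 (-) EX@3 MEM@4 WB@5
I1 ld r3 <- r3: IF@2 ID@3 stall=0 (-) EX@4 MEM@5 WB@6
I2 ld r1 <- r3: IF@3 ID@4 stall=2 (RAW on I1.r3 (WB@6)) EX@7 MEM@8 WB@9
I3 mul r2 <- r4,r2: IF@4 ID@7 stall=0 (-) EX@8 MEM@9 WB@10
I4 add r3 <- r5,r4: IF@7 ID@8 stall=0 (-) EX@9 MEM@10 WB@11
I5 ld r4 <- r3: IF@8 ID@9 stall=2 (RAW on I4.r3 (WB@11)) EX@12 MEM@13 WB@14
I6 add r1 <- r3,r3: IF@9 ID@12 stall=0 (-) EX@13 MEM@14 WB@15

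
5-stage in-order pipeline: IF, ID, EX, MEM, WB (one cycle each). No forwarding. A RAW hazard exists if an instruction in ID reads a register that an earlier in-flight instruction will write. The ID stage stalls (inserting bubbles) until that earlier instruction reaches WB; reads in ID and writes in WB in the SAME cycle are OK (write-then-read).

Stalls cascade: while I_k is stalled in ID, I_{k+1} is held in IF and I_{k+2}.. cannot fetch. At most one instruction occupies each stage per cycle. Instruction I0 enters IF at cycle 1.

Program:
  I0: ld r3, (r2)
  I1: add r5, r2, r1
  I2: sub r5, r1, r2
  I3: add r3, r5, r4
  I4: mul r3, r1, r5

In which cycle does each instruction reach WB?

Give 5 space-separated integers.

Answer: 5 6 7 10 11

Derivation:
I0 ld r3 <- r2: IF@1 ID@2 stall=0 (-) EX@3 MEM@4 WB@5
I1 add r5 <- r2,r1: IF@2 ID@3 stall=0 (-) EX@4 MEM@5 WB@6
I2 sub r5 <- r1,r2: IF@3 ID@4 stall=0 (-) EX@5 MEM@6 WB@7
I3 add r3 <- r5,r4: IF@4 ID@5 stall=2 (RAW on I2.r5 (WB@7)) EX@8 MEM@9 WB@10
I4 mul r3 <- r1,r5: IF@5 ID@8 stall=0 (-) EX@9 MEM@10 WB@11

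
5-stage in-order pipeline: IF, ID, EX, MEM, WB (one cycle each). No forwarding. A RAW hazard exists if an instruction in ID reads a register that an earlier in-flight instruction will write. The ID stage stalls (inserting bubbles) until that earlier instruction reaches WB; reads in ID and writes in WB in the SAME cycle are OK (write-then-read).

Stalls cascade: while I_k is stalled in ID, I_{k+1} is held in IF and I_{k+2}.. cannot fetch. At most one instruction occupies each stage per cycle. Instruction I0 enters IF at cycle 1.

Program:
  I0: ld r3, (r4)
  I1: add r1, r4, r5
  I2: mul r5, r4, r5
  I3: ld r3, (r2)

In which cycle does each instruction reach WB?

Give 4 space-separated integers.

Answer: 5 6 7 8

Derivation:
I0 ld r3 <- r4: IF@1 ID@2 stall=0 (-) EX@3 MEM@4 WB@5
I1 add r1 <- r4,r5: IF@2 ID@3 stall=0 (-) EX@4 MEM@5 WB@6
I2 mul r5 <- r4,r5: IF@3 ID@4 stall=0 (-) EX@5 MEM@6 WB@7
I3 ld r3 <- r2: IF@4 ID@5 stall=0 (-) EX@6 MEM@7 WB@8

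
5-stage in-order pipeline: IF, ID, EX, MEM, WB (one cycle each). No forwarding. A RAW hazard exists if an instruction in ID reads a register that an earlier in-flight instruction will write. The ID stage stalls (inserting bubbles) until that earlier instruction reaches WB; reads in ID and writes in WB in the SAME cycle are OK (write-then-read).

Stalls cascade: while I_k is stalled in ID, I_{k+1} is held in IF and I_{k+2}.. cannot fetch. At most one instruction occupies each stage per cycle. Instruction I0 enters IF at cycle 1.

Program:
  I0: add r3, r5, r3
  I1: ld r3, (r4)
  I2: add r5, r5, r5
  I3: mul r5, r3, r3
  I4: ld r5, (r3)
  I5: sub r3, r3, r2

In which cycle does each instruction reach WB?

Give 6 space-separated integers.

Answer: 5 6 7 9 10 11

Derivation:
I0 add r3 <- r5,r3: IF@1 ID@2 stall=0 (-) EX@3 MEM@4 WB@5
I1 ld r3 <- r4: IF@2 ID@3 stall=0 (-) EX@4 MEM@5 WB@6
I2 add r5 <- r5,r5: IF@3 ID@4 stall=0 (-) EX@5 MEM@6 WB@7
I3 mul r5 <- r3,r3: IF@4 ID@5 stall=1 (RAW on I1.r3 (WB@6)) EX@7 MEM@8 WB@9
I4 ld r5 <- r3: IF@5 ID@7 stall=0 (-) EX@8 MEM@9 WB@10
I5 sub r3 <- r3,r2: IF@7 ID@8 stall=0 (-) EX@9 MEM@10 WB@11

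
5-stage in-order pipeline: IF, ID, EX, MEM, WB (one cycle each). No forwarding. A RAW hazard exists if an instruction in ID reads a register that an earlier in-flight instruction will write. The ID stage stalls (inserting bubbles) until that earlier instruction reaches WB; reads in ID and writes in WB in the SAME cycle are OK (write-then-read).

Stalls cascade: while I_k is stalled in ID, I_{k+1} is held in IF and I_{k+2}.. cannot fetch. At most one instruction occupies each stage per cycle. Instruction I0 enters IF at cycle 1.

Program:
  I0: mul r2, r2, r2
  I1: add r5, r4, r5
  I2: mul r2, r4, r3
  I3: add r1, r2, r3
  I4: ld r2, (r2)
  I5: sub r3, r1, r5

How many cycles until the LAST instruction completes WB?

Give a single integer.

I0 mul r2 <- r2,r2: IF@1 ID@2 stall=0 (-) EX@3 MEM@4 WB@5
I1 add r5 <- r4,r5: IF@2 ID@3 stall=0 (-) EX@4 MEM@5 WB@6
I2 mul r2 <- r4,r3: IF@3 ID@4 stall=0 (-) EX@5 MEM@6 WB@7
I3 add r1 <- r2,r3: IF@4 ID@5 stall=2 (RAW on I2.r2 (WB@7)) EX@8 MEM@9 WB@10
I4 ld r2 <- r2: IF@5 ID@8 stall=0 (-) EX@9 MEM@10 WB@11
I5 sub r3 <- r1,r5: IF@8 ID@9 stall=1 (RAW on I3.r1 (WB@10)) EX@11 MEM@12 WB@13

Answer: 13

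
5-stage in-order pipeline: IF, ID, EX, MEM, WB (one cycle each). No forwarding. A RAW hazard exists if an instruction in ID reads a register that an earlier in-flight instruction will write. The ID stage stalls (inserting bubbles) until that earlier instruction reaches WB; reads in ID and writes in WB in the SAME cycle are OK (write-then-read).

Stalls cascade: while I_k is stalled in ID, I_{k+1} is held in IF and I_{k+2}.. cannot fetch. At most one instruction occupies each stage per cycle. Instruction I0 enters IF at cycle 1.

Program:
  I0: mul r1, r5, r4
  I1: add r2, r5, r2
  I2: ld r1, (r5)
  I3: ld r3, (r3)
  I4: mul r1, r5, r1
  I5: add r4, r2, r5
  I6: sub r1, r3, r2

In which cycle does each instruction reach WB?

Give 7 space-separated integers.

I0 mul r1 <- r5,r4: IF@1 ID@2 stall=0 (-) EX@3 MEM@4 WB@5
I1 add r2 <- r5,r2: IF@2 ID@3 stall=0 (-) EX@4 MEM@5 WB@6
I2 ld r1 <- r5: IF@3 ID@4 stall=0 (-) EX@5 MEM@6 WB@7
I3 ld r3 <- r3: IF@4 ID@5 stall=0 (-) EX@6 MEM@7 WB@8
I4 mul r1 <- r5,r1: IF@5 ID@6 stall=1 (RAW on I2.r1 (WB@7)) EX@8 MEM@9 WB@10
I5 add r4 <- r2,r5: IF@6 ID@8 stall=0 (-) EX@9 MEM@10 WB@11
I6 sub r1 <- r3,r2: IF@8 ID@9 stall=0 (-) EX@10 MEM@11 WB@12

Answer: 5 6 7 8 10 11 12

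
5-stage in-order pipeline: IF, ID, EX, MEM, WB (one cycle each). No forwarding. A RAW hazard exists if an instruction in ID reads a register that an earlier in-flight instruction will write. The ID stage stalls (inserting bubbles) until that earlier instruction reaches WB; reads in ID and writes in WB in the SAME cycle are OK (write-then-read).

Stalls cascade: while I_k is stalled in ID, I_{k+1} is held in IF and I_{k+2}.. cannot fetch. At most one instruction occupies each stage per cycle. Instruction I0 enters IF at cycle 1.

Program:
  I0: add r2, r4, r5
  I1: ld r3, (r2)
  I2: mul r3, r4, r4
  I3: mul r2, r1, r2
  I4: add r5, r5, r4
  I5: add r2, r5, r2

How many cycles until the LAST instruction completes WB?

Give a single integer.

I0 add r2 <- r4,r5: IF@1 ID@2 stall=0 (-) EX@3 MEM@4 WB@5
I1 ld r3 <- r2: IF@2 ID@3 stall=2 (RAW on I0.r2 (WB@5)) EX@6 MEM@7 WB@8
I2 mul r3 <- r4,r4: IF@3 ID@6 stall=0 (-) EX@7 MEM@8 WB@9
I3 mul r2 <- r1,r2: IF@6 ID@7 stall=0 (-) EX@8 MEM@9 WB@10
I4 add r5 <- r5,r4: IF@7 ID@8 stall=0 (-) EX@9 MEM@10 WB@11
I5 add r2 <- r5,r2: IF@8 ID@9 stall=2 (RAW on I4.r5 (WB@11)) EX@12 MEM@13 WB@14

Answer: 14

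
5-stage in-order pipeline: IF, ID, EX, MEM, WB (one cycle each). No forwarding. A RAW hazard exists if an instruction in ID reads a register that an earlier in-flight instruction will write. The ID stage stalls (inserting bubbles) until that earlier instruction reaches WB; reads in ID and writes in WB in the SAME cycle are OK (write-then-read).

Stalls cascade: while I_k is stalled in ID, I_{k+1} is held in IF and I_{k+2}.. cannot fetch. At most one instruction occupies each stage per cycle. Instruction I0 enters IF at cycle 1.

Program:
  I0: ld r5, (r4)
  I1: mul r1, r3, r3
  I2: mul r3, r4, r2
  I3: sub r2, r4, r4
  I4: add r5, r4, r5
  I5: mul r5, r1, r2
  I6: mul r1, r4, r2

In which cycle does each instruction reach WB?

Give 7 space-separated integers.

I0 ld r5 <- r4: IF@1 ID@2 stall=0 (-) EX@3 MEM@4 WB@5
I1 mul r1 <- r3,r3: IF@2 ID@3 stall=0 (-) EX@4 MEM@5 WB@6
I2 mul r3 <- r4,r2: IF@3 ID@4 stall=0 (-) EX@5 MEM@6 WB@7
I3 sub r2 <- r4,r4: IF@4 ID@5 stall=0 (-) EX@6 MEM@7 WB@8
I4 add r5 <- r4,r5: IF@5 ID@6 stall=0 (-) EX@7 MEM@8 WB@9
I5 mul r5 <- r1,r2: IF@6 ID@7 stall=1 (RAW on I3.r2 (WB@8)) EX@9 MEM@10 WB@11
I6 mul r1 <- r4,r2: IF@7 ID@9 stall=0 (-) EX@10 MEM@11 WB@12

Answer: 5 6 7 8 9 11 12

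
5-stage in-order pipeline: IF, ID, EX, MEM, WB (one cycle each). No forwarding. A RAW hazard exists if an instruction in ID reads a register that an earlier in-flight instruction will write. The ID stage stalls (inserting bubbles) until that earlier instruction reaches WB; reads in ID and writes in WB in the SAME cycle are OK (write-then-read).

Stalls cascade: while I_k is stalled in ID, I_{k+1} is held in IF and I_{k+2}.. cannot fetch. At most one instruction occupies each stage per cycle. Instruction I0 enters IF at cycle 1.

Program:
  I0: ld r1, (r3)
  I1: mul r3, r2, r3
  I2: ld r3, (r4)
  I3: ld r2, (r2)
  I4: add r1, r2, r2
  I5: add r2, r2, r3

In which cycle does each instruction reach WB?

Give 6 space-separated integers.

Answer: 5 6 7 8 11 12

Derivation:
I0 ld r1 <- r3: IF@1 ID@2 stall=0 (-) EX@3 MEM@4 WB@5
I1 mul r3 <- r2,r3: IF@2 ID@3 stall=0 (-) EX@4 MEM@5 WB@6
I2 ld r3 <- r4: IF@3 ID@4 stall=0 (-) EX@5 MEM@6 WB@7
I3 ld r2 <- r2: IF@4 ID@5 stall=0 (-) EX@6 MEM@7 WB@8
I4 add r1 <- r2,r2: IF@5 ID@6 stall=2 (RAW on I3.r2 (WB@8)) EX@9 MEM@10 WB@11
I5 add r2 <- r2,r3: IF@6 ID@9 stall=0 (-) EX@10 MEM@11 WB@12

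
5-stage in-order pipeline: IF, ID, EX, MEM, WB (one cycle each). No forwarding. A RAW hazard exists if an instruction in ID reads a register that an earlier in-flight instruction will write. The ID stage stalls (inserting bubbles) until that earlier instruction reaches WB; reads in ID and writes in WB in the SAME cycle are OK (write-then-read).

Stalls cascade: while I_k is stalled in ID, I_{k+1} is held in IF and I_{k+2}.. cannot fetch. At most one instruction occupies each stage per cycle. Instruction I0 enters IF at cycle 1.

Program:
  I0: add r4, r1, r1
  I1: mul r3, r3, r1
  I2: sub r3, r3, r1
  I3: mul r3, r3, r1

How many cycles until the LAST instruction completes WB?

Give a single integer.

Answer: 12

Derivation:
I0 add r4 <- r1,r1: IF@1 ID@2 stall=0 (-) EX@3 MEM@4 WB@5
I1 mul r3 <- r3,r1: IF@2 ID@3 stall=0 (-) EX@4 MEM@5 WB@6
I2 sub r3 <- r3,r1: IF@3 ID@4 stall=2 (RAW on I1.r3 (WB@6)) EX@7 MEM@8 WB@9
I3 mul r3 <- r3,r1: IF@4 ID@7 stall=2 (RAW on I2.r3 (WB@9)) EX@10 MEM@11 WB@12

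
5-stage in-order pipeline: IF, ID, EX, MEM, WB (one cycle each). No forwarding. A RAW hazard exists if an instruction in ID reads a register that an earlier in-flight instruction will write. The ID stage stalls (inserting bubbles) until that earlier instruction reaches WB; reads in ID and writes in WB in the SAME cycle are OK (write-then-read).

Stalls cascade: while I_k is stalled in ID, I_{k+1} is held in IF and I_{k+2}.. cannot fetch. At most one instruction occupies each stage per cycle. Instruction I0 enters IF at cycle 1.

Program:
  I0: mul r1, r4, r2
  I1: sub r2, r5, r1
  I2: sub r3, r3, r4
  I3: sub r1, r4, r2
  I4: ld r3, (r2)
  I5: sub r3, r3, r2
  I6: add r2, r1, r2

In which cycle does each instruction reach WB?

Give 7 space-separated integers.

I0 mul r1 <- r4,r2: IF@1 ID@2 stall=0 (-) EX@3 MEM@4 WB@5
I1 sub r2 <- r5,r1: IF@2 ID@3 stall=2 (RAW on I0.r1 (WB@5)) EX@6 MEM@7 WB@8
I2 sub r3 <- r3,r4: IF@3 ID@6 stall=0 (-) EX@7 MEM@8 WB@9
I3 sub r1 <- r4,r2: IF@6 ID@7 stall=1 (RAW on I1.r2 (WB@8)) EX@9 MEM@10 WB@11
I4 ld r3 <- r2: IF@7 ID@9 stall=0 (-) EX@10 MEM@11 WB@12
I5 sub r3 <- r3,r2: IF@9 ID@10 stall=2 (RAW on I4.r3 (WB@12)) EX@13 MEM@14 WB@15
I6 add r2 <- r1,r2: IF@10 ID@13 stall=0 (-) EX@14 MEM@15 WB@16

Answer: 5 8 9 11 12 15 16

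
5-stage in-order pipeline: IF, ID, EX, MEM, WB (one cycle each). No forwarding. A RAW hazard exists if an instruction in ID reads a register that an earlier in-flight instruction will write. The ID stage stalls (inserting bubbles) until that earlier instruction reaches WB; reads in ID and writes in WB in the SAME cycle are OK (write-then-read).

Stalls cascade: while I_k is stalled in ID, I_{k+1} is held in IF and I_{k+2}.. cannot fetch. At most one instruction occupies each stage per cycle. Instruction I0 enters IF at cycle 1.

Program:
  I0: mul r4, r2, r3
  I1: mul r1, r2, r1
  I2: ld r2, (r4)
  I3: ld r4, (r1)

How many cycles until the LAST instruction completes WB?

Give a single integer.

I0 mul r4 <- r2,r3: IF@1 ID@2 stall=0 (-) EX@3 MEM@4 WB@5
I1 mul r1 <- r2,r1: IF@2 ID@3 stall=0 (-) EX@4 MEM@5 WB@6
I2 ld r2 <- r4: IF@3 ID@4 stall=1 (RAW on I0.r4 (WB@5)) EX@6 MEM@7 WB@8
I3 ld r4 <- r1: IF@4 ID@6 stall=0 (-) EX@7 MEM@8 WB@9

Answer: 9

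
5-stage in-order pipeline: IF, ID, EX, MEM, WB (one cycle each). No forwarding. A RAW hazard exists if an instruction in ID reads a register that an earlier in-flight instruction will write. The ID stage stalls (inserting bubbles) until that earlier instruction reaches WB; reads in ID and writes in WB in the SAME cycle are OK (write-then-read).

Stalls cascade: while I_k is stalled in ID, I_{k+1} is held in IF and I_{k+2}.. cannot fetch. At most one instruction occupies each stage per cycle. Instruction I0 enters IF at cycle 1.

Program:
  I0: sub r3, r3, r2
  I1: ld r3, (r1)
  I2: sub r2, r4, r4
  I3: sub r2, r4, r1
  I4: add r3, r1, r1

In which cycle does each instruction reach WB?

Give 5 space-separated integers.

Answer: 5 6 7 8 9

Derivation:
I0 sub r3 <- r3,r2: IF@1 ID@2 stall=0 (-) EX@3 MEM@4 WB@5
I1 ld r3 <- r1: IF@2 ID@3 stall=0 (-) EX@4 MEM@5 WB@6
I2 sub r2 <- r4,r4: IF@3 ID@4 stall=0 (-) EX@5 MEM@6 WB@7
I3 sub r2 <- r4,r1: IF@4 ID@5 stall=0 (-) EX@6 MEM@7 WB@8
I4 add r3 <- r1,r1: IF@5 ID@6 stall=0 (-) EX@7 MEM@8 WB@9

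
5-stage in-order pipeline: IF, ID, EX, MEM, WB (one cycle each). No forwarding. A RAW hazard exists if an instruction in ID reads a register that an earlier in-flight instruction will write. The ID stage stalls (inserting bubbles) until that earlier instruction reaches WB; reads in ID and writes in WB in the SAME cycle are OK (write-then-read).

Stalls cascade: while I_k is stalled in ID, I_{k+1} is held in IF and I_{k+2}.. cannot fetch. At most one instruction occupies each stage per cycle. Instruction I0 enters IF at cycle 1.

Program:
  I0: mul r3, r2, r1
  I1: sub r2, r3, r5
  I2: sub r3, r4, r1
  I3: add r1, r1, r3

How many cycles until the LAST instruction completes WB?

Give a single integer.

Answer: 12

Derivation:
I0 mul r3 <- r2,r1: IF@1 ID@2 stall=0 (-) EX@3 MEM@4 WB@5
I1 sub r2 <- r3,r5: IF@2 ID@3 stall=2 (RAW on I0.r3 (WB@5)) EX@6 MEM@7 WB@8
I2 sub r3 <- r4,r1: IF@3 ID@6 stall=0 (-) EX@7 MEM@8 WB@9
I3 add r1 <- r1,r3: IF@6 ID@7 stall=2 (RAW on I2.r3 (WB@9)) EX@10 MEM@11 WB@12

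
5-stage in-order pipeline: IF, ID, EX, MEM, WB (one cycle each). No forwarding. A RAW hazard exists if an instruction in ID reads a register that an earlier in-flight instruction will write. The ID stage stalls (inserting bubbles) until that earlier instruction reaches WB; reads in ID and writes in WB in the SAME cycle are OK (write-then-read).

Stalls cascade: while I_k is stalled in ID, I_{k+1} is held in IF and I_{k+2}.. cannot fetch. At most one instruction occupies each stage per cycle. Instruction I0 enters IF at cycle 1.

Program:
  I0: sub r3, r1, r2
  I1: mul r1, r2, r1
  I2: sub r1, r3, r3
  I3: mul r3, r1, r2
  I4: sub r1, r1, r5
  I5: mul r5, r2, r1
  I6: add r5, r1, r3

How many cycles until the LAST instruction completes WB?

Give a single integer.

I0 sub r3 <- r1,r2: IF@1 ID@2 stall=0 (-) EX@3 MEM@4 WB@5
I1 mul r1 <- r2,r1: IF@2 ID@3 stall=0 (-) EX@4 MEM@5 WB@6
I2 sub r1 <- r3,r3: IF@3 ID@4 stall=1 (RAW on I0.r3 (WB@5)) EX@6 MEM@7 WB@8
I3 mul r3 <- r1,r2: IF@4 ID@6 stall=2 (RAW on I2.r1 (WB@8)) EX@9 MEM@10 WB@11
I4 sub r1 <- r1,r5: IF@6 ID@9 stall=0 (-) EX@10 MEM@11 WB@12
I5 mul r5 <- r2,r1: IF@9 ID@10 stall=2 (RAW on I4.r1 (WB@12)) EX@13 MEM@14 WB@15
I6 add r5 <- r1,r3: IF@10 ID@13 stall=0 (-) EX@14 MEM@15 WB@16

Answer: 16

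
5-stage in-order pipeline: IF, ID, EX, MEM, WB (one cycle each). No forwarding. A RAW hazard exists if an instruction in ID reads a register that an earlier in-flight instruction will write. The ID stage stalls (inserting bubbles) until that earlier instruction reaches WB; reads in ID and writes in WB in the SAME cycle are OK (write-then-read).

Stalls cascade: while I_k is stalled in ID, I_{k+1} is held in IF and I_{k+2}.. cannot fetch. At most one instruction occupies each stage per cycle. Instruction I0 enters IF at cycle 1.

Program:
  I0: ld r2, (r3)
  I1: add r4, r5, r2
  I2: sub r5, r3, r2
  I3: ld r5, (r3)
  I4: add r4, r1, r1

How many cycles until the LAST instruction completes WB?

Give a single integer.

Answer: 11

Derivation:
I0 ld r2 <- r3: IF@1 ID@2 stall=0 (-) EX@3 MEM@4 WB@5
I1 add r4 <- r5,r2: IF@2 ID@3 stall=2 (RAW on I0.r2 (WB@5)) EX@6 MEM@7 WB@8
I2 sub r5 <- r3,r2: IF@3 ID@6 stall=0 (-) EX@7 MEM@8 WB@9
I3 ld r5 <- r3: IF@6 ID@7 stall=0 (-) EX@8 MEM@9 WB@10
I4 add r4 <- r1,r1: IF@7 ID@8 stall=0 (-) EX@9 MEM@10 WB@11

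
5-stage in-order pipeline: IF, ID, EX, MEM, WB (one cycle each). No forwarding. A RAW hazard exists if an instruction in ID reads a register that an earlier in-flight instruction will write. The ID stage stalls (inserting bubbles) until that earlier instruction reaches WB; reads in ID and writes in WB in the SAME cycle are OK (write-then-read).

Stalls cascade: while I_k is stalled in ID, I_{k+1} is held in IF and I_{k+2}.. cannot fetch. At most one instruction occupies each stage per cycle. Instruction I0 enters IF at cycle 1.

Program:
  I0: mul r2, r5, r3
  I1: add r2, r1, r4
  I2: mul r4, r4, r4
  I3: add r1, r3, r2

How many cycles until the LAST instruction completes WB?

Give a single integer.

Answer: 9

Derivation:
I0 mul r2 <- r5,r3: IF@1 ID@2 stall=0 (-) EX@3 MEM@4 WB@5
I1 add r2 <- r1,r4: IF@2 ID@3 stall=0 (-) EX@4 MEM@5 WB@6
I2 mul r4 <- r4,r4: IF@3 ID@4 stall=0 (-) EX@5 MEM@6 WB@7
I3 add r1 <- r3,r2: IF@4 ID@5 stall=1 (RAW on I1.r2 (WB@6)) EX@7 MEM@8 WB@9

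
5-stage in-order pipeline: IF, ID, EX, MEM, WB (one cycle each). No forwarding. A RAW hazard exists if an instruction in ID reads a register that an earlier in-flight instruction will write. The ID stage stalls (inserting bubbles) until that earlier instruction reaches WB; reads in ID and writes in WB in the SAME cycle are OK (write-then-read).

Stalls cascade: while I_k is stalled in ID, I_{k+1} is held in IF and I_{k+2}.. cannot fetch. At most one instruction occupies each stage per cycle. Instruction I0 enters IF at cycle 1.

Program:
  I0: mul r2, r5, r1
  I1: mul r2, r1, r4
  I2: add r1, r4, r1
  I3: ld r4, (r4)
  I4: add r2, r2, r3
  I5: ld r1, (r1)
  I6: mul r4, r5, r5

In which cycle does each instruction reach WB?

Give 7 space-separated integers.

I0 mul r2 <- r5,r1: IF@1 ID@2 stall=0 (-) EX@3 MEM@4 WB@5
I1 mul r2 <- r1,r4: IF@2 ID@3 stall=0 (-) EX@4 MEM@5 WB@6
I2 add r1 <- r4,r1: IF@3 ID@4 stall=0 (-) EX@5 MEM@6 WB@7
I3 ld r4 <- r4: IF@4 ID@5 stall=0 (-) EX@6 MEM@7 WB@8
I4 add r2 <- r2,r3: IF@5 ID@6 stall=0 (-) EX@7 MEM@8 WB@9
I5 ld r1 <- r1: IF@6 ID@7 stall=0 (-) EX@8 MEM@9 WB@10
I6 mul r4 <- r5,r5: IF@7 ID@8 stall=0 (-) EX@9 MEM@10 WB@11

Answer: 5 6 7 8 9 10 11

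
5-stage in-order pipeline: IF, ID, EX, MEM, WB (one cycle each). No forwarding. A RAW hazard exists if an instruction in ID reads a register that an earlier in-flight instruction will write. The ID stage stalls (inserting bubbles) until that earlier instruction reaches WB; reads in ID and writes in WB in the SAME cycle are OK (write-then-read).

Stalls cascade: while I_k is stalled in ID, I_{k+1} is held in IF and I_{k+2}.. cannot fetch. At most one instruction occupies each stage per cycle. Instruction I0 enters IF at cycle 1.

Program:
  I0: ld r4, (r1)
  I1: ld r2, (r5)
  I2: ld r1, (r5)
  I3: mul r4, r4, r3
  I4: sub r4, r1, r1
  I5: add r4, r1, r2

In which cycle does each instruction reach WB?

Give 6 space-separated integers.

Answer: 5 6 7 8 10 11

Derivation:
I0 ld r4 <- r1: IF@1 ID@2 stall=0 (-) EX@3 MEM@4 WB@5
I1 ld r2 <- r5: IF@2 ID@3 stall=0 (-) EX@4 MEM@5 WB@6
I2 ld r1 <- r5: IF@3 ID@4 stall=0 (-) EX@5 MEM@6 WB@7
I3 mul r4 <- r4,r3: IF@4 ID@5 stall=0 (-) EX@6 MEM@7 WB@8
I4 sub r4 <- r1,r1: IF@5 ID@6 stall=1 (RAW on I2.r1 (WB@7)) EX@8 MEM@9 WB@10
I5 add r4 <- r1,r2: IF@6 ID@8 stall=0 (-) EX@9 MEM@10 WB@11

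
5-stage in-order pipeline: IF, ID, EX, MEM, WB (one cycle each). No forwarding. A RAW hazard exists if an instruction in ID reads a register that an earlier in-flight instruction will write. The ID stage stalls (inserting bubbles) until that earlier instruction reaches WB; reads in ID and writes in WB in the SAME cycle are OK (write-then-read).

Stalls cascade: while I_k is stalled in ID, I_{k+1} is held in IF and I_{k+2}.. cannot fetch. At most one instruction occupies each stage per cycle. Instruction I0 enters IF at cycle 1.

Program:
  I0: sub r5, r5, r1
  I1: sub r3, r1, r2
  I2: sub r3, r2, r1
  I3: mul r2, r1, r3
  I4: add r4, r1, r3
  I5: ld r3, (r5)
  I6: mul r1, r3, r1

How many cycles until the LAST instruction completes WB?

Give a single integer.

I0 sub r5 <- r5,r1: IF@1 ID@2 stall=0 (-) EX@3 MEM@4 WB@5
I1 sub r3 <- r1,r2: IF@2 ID@3 stall=0 (-) EX@4 MEM@5 WB@6
I2 sub r3 <- r2,r1: IF@3 ID@4 stall=0 (-) EX@5 MEM@6 WB@7
I3 mul r2 <- r1,r3: IF@4 ID@5 stall=2 (RAW on I2.r3 (WB@7)) EX@8 MEM@9 WB@10
I4 add r4 <- r1,r3: IF@5 ID@8 stall=0 (-) EX@9 MEM@10 WB@11
I5 ld r3 <- r5: IF@8 ID@9 stall=0 (-) EX@10 MEM@11 WB@12
I6 mul r1 <- r3,r1: IF@9 ID@10 stall=2 (RAW on I5.r3 (WB@12)) EX@13 MEM@14 WB@15

Answer: 15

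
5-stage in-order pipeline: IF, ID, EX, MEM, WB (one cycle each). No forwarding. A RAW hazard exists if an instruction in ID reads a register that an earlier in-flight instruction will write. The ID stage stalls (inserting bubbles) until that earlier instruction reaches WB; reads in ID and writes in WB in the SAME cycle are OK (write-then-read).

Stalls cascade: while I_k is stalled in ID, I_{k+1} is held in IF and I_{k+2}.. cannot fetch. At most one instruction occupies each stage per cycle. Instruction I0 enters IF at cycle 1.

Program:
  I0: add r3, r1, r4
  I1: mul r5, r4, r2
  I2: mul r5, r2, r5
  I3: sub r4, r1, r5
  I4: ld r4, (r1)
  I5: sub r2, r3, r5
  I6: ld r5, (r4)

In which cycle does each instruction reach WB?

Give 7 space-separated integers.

Answer: 5 6 9 12 13 14 16

Derivation:
I0 add r3 <- r1,r4: IF@1 ID@2 stall=0 (-) EX@3 MEM@4 WB@5
I1 mul r5 <- r4,r2: IF@2 ID@3 stall=0 (-) EX@4 MEM@5 WB@6
I2 mul r5 <- r2,r5: IF@3 ID@4 stall=2 (RAW on I1.r5 (WB@6)) EX@7 MEM@8 WB@9
I3 sub r4 <- r1,r5: IF@4 ID@7 stall=2 (RAW on I2.r5 (WB@9)) EX@10 MEM@11 WB@12
I4 ld r4 <- r1: IF@7 ID@10 stall=0 (-) EX@11 MEM@12 WB@13
I5 sub r2 <- r3,r5: IF@10 ID@11 stall=0 (-) EX@12 MEM@13 WB@14
I6 ld r5 <- r4: IF@11 ID@12 stall=1 (RAW on I4.r4 (WB@13)) EX@14 MEM@15 WB@16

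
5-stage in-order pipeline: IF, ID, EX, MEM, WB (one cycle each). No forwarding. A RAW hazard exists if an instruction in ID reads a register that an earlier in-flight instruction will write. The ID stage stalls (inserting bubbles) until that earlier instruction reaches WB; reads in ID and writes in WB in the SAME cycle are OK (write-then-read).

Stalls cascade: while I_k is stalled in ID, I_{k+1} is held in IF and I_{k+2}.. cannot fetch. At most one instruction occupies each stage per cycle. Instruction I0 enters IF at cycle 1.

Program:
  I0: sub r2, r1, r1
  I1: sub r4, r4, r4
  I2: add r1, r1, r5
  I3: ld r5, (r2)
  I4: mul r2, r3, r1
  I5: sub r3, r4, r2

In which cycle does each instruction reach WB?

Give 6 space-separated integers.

I0 sub r2 <- r1,r1: IF@1 ID@2 stall=0 (-) EX@3 MEM@4 WB@5
I1 sub r4 <- r4,r4: IF@2 ID@3 stall=0 (-) EX@4 MEM@5 WB@6
I2 add r1 <- r1,r5: IF@3 ID@4 stall=0 (-) EX@5 MEM@6 WB@7
I3 ld r5 <- r2: IF@4 ID@5 stall=0 (-) EX@6 MEM@7 WB@8
I4 mul r2 <- r3,r1: IF@5 ID@6 stall=1 (RAW on I2.r1 (WB@7)) EX@8 MEM@9 WB@10
I5 sub r3 <- r4,r2: IF@6 ID@8 stall=2 (RAW on I4.r2 (WB@10)) EX@11 MEM@12 WB@13

Answer: 5 6 7 8 10 13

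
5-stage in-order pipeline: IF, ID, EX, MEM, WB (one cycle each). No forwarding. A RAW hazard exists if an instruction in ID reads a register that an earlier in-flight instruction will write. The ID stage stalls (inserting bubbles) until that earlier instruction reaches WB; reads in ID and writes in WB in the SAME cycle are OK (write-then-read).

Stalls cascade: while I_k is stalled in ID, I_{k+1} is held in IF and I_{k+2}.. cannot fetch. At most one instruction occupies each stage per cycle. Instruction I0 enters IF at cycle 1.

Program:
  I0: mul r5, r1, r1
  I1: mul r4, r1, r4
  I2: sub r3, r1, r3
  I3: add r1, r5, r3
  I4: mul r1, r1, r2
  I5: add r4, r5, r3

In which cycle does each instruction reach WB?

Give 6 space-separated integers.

I0 mul r5 <- r1,r1: IF@1 ID@2 stall=0 (-) EX@3 MEM@4 WB@5
I1 mul r4 <- r1,r4: IF@2 ID@3 stall=0 (-) EX@4 MEM@5 WB@6
I2 sub r3 <- r1,r3: IF@3 ID@4 stall=0 (-) EX@5 MEM@6 WB@7
I3 add r1 <- r5,r3: IF@4 ID@5 stall=2 (RAW on I2.r3 (WB@7)) EX@8 MEM@9 WB@10
I4 mul r1 <- r1,r2: IF@5 ID@8 stall=2 (RAW on I3.r1 (WB@10)) EX@11 MEM@12 WB@13
I5 add r4 <- r5,r3: IF@8 ID@11 stall=0 (-) EX@12 MEM@13 WB@14

Answer: 5 6 7 10 13 14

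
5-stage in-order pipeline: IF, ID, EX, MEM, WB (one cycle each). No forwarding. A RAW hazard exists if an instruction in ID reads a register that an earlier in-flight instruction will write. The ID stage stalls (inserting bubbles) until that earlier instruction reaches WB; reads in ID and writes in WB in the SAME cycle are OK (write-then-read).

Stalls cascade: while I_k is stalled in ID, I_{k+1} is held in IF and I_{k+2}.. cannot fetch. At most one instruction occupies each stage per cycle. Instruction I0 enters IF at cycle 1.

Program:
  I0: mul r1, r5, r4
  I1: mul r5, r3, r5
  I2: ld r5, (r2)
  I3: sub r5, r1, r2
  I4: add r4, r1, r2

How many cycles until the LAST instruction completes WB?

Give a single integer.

Answer: 9

Derivation:
I0 mul r1 <- r5,r4: IF@1 ID@2 stall=0 (-) EX@3 MEM@4 WB@5
I1 mul r5 <- r3,r5: IF@2 ID@3 stall=0 (-) EX@4 MEM@5 WB@6
I2 ld r5 <- r2: IF@3 ID@4 stall=0 (-) EX@5 MEM@6 WB@7
I3 sub r5 <- r1,r2: IF@4 ID@5 stall=0 (-) EX@6 MEM@7 WB@8
I4 add r4 <- r1,r2: IF@5 ID@6 stall=0 (-) EX@7 MEM@8 WB@9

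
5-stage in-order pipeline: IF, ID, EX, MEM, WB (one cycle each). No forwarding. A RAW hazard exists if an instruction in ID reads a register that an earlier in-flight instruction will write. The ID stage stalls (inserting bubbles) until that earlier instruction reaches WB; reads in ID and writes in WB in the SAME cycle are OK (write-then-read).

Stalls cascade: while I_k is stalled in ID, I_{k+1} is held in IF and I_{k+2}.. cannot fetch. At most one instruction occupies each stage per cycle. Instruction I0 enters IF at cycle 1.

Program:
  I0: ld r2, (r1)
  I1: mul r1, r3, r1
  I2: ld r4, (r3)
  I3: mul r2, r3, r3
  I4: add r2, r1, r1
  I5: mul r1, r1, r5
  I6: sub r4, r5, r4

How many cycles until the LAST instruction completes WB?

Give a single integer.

Answer: 11

Derivation:
I0 ld r2 <- r1: IF@1 ID@2 stall=0 (-) EX@3 MEM@4 WB@5
I1 mul r1 <- r3,r1: IF@2 ID@3 stall=0 (-) EX@4 MEM@5 WB@6
I2 ld r4 <- r3: IF@3 ID@4 stall=0 (-) EX@5 MEM@6 WB@7
I3 mul r2 <- r3,r3: IF@4 ID@5 stall=0 (-) EX@6 MEM@7 WB@8
I4 add r2 <- r1,r1: IF@5 ID@6 stall=0 (-) EX@7 MEM@8 WB@9
I5 mul r1 <- r1,r5: IF@6 ID@7 stall=0 (-) EX@8 MEM@9 WB@10
I6 sub r4 <- r5,r4: IF@7 ID@8 stall=0 (-) EX@9 MEM@10 WB@11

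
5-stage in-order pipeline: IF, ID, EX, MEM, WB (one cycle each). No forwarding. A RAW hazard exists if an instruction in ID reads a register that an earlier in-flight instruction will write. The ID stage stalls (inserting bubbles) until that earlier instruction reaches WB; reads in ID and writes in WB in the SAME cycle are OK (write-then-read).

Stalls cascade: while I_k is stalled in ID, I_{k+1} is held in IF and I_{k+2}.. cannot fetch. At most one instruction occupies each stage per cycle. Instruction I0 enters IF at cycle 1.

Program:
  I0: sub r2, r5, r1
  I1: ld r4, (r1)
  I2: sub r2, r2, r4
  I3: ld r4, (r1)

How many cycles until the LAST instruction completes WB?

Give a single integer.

Answer: 10

Derivation:
I0 sub r2 <- r5,r1: IF@1 ID@2 stall=0 (-) EX@3 MEM@4 WB@5
I1 ld r4 <- r1: IF@2 ID@3 stall=0 (-) EX@4 MEM@5 WB@6
I2 sub r2 <- r2,r4: IF@3 ID@4 stall=2 (RAW on I1.r4 (WB@6)) EX@7 MEM@8 WB@9
I3 ld r4 <- r1: IF@4 ID@7 stall=0 (-) EX@8 MEM@9 WB@10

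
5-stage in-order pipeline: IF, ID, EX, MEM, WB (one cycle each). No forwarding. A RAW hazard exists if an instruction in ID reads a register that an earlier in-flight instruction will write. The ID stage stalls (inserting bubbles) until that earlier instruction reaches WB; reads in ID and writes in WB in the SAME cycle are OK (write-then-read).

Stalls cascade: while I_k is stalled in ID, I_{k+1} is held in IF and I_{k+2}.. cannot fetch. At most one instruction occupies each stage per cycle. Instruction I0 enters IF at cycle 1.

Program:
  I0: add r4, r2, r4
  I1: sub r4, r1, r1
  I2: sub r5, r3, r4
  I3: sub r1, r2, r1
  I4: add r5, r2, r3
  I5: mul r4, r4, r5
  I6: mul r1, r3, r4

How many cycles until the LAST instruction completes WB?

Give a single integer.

Answer: 17

Derivation:
I0 add r4 <- r2,r4: IF@1 ID@2 stall=0 (-) EX@3 MEM@4 WB@5
I1 sub r4 <- r1,r1: IF@2 ID@3 stall=0 (-) EX@4 MEM@5 WB@6
I2 sub r5 <- r3,r4: IF@3 ID@4 stall=2 (RAW on I1.r4 (WB@6)) EX@7 MEM@8 WB@9
I3 sub r1 <- r2,r1: IF@4 ID@7 stall=0 (-) EX@8 MEM@9 WB@10
I4 add r5 <- r2,r3: IF@7 ID@8 stall=0 (-) EX@9 MEM@10 WB@11
I5 mul r4 <- r4,r5: IF@8 ID@9 stall=2 (RAW on I4.r5 (WB@11)) EX@12 MEM@13 WB@14
I6 mul r1 <- r3,r4: IF@9 ID@12 stall=2 (RAW on I5.r4 (WB@14)) EX@15 MEM@16 WB@17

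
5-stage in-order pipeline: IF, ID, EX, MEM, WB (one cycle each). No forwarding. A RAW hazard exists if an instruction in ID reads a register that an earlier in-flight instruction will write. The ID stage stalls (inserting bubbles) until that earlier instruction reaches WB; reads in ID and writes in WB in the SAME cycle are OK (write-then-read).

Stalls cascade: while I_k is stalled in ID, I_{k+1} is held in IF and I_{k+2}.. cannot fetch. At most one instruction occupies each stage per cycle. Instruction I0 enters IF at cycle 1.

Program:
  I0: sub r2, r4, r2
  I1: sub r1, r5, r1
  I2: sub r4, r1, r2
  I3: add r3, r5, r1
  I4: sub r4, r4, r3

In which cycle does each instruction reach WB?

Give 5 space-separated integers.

I0 sub r2 <- r4,r2: IF@1 ID@2 stall=0 (-) EX@3 MEM@4 WB@5
I1 sub r1 <- r5,r1: IF@2 ID@3 stall=0 (-) EX@4 MEM@5 WB@6
I2 sub r4 <- r1,r2: IF@3 ID@4 stall=2 (RAW on I1.r1 (WB@6)) EX@7 MEM@8 WB@9
I3 add r3 <- r5,r1: IF@4 ID@7 stall=0 (-) EX@8 MEM@9 WB@10
I4 sub r4 <- r4,r3: IF@7 ID@8 stall=2 (RAW on I3.r3 (WB@10)) EX@11 MEM@12 WB@13

Answer: 5 6 9 10 13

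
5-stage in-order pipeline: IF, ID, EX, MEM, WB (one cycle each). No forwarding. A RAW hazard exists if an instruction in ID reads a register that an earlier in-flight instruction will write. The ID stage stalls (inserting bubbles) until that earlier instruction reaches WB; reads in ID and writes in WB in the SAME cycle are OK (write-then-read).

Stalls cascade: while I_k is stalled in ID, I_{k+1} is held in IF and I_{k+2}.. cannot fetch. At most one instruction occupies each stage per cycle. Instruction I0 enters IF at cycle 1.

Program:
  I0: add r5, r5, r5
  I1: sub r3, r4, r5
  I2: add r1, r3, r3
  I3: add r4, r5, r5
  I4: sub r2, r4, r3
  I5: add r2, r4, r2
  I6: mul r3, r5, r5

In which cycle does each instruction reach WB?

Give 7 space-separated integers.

Answer: 5 8 11 12 15 18 19

Derivation:
I0 add r5 <- r5,r5: IF@1 ID@2 stall=0 (-) EX@3 MEM@4 WB@5
I1 sub r3 <- r4,r5: IF@2 ID@3 stall=2 (RAW on I0.r5 (WB@5)) EX@6 MEM@7 WB@8
I2 add r1 <- r3,r3: IF@3 ID@6 stall=2 (RAW on I1.r3 (WB@8)) EX@9 MEM@10 WB@11
I3 add r4 <- r5,r5: IF@6 ID@9 stall=0 (-) EX@10 MEM@11 WB@12
I4 sub r2 <- r4,r3: IF@9 ID@10 stall=2 (RAW on I3.r4 (WB@12)) EX@13 MEM@14 WB@15
I5 add r2 <- r4,r2: IF@10 ID@13 stall=2 (RAW on I4.r2 (WB@15)) EX@16 MEM@17 WB@18
I6 mul r3 <- r5,r5: IF@13 ID@16 stall=0 (-) EX@17 MEM@18 WB@19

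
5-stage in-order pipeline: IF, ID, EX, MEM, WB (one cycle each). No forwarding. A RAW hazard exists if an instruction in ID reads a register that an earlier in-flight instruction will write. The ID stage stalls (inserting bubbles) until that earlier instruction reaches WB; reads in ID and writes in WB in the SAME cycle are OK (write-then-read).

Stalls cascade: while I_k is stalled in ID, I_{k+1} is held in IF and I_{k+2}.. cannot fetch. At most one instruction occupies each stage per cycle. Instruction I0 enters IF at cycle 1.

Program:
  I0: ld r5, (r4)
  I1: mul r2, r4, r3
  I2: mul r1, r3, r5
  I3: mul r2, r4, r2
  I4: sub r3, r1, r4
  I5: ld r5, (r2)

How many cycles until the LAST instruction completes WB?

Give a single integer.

I0 ld r5 <- r4: IF@1 ID@2 stall=0 (-) EX@3 MEM@4 WB@5
I1 mul r2 <- r4,r3: IF@2 ID@3 stall=0 (-) EX@4 MEM@5 WB@6
I2 mul r1 <- r3,r5: IF@3 ID@4 stall=1 (RAW on I0.r5 (WB@5)) EX@6 MEM@7 WB@8
I3 mul r2 <- r4,r2: IF@4 ID@6 stall=0 (-) EX@7 MEM@8 WB@9
I4 sub r3 <- r1,r4: IF@6 ID@7 stall=1 (RAW on I2.r1 (WB@8)) EX@9 MEM@10 WB@11
I5 ld r5 <- r2: IF@7 ID@9 stall=0 (-) EX@10 MEM@11 WB@12

Answer: 12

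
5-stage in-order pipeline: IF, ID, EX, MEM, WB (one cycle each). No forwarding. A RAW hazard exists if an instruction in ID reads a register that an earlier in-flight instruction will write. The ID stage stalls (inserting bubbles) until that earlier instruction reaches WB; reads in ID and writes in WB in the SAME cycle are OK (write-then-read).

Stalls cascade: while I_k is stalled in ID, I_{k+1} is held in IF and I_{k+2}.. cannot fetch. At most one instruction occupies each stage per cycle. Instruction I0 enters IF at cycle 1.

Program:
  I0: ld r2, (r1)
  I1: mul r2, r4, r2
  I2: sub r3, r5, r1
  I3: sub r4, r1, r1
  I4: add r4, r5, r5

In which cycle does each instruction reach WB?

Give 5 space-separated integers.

I0 ld r2 <- r1: IF@1 ID@2 stall=0 (-) EX@3 MEM@4 WB@5
I1 mul r2 <- r4,r2: IF@2 ID@3 stall=2 (RAW on I0.r2 (WB@5)) EX@6 MEM@7 WB@8
I2 sub r3 <- r5,r1: IF@3 ID@6 stall=0 (-) EX@7 MEM@8 WB@9
I3 sub r4 <- r1,r1: IF@6 ID@7 stall=0 (-) EX@8 MEM@9 WB@10
I4 add r4 <- r5,r5: IF@7 ID@8 stall=0 (-) EX@9 MEM@10 WB@11

Answer: 5 8 9 10 11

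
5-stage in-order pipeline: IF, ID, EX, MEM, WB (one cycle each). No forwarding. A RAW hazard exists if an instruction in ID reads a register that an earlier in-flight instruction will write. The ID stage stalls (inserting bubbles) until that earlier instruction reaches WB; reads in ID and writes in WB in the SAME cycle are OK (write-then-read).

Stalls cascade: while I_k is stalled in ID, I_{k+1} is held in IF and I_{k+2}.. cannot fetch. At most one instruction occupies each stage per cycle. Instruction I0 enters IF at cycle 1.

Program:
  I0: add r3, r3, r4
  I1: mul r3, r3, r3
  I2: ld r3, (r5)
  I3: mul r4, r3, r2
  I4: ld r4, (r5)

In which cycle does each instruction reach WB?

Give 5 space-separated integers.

I0 add r3 <- r3,r4: IF@1 ID@2 stall=0 (-) EX@3 MEM@4 WB@5
I1 mul r3 <- r3,r3: IF@2 ID@3 stall=2 (RAW on I0.r3 (WB@5)) EX@6 MEM@7 WB@8
I2 ld r3 <- r5: IF@3 ID@6 stall=0 (-) EX@7 MEM@8 WB@9
I3 mul r4 <- r3,r2: IF@6 ID@7 stall=2 (RAW on I2.r3 (WB@9)) EX@10 MEM@11 WB@12
I4 ld r4 <- r5: IF@7 ID@10 stall=0 (-) EX@11 MEM@12 WB@13

Answer: 5 8 9 12 13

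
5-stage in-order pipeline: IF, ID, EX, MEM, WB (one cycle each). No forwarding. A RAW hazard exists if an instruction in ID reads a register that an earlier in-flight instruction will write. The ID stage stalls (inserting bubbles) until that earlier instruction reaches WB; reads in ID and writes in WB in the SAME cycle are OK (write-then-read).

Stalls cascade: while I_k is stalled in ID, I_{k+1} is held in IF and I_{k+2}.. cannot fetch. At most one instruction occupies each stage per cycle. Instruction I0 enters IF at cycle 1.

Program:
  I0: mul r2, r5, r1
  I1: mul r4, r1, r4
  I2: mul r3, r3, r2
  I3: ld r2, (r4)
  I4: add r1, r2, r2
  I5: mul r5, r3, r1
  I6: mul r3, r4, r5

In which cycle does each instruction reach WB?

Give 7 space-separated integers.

I0 mul r2 <- r5,r1: IF@1 ID@2 stall=0 (-) EX@3 MEM@4 WB@5
I1 mul r4 <- r1,r4: IF@2 ID@3 stall=0 (-) EX@4 MEM@5 WB@6
I2 mul r3 <- r3,r2: IF@3 ID@4 stall=1 (RAW on I0.r2 (WB@5)) EX@6 MEM@7 WB@8
I3 ld r2 <- r4: IF@4 ID@6 stall=0 (-) EX@7 MEM@8 WB@9
I4 add r1 <- r2,r2: IF@6 ID@7 stall=2 (RAW on I3.r2 (WB@9)) EX@10 MEM@11 WB@12
I5 mul r5 <- r3,r1: IF@7 ID@10 stall=2 (RAW on I4.r1 (WB@12)) EX@13 MEM@14 WB@15
I6 mul r3 <- r4,r5: IF@10 ID@13 stall=2 (RAW on I5.r5 (WB@15)) EX@16 MEM@17 WB@18

Answer: 5 6 8 9 12 15 18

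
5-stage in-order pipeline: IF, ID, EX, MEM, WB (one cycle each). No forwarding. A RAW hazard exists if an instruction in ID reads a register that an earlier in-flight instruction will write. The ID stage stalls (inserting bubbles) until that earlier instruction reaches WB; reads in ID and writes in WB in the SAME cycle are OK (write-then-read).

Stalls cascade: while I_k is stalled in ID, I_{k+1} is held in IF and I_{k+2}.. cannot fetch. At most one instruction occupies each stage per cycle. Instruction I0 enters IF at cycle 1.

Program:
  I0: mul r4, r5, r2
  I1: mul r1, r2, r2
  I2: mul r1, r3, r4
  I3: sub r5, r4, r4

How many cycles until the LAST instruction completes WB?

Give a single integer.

I0 mul r4 <- r5,r2: IF@1 ID@2 stall=0 (-) EX@3 MEM@4 WB@5
I1 mul r1 <- r2,r2: IF@2 ID@3 stall=0 (-) EX@4 MEM@5 WB@6
I2 mul r1 <- r3,r4: IF@3 ID@4 stall=1 (RAW on I0.r4 (WB@5)) EX@6 MEM@7 WB@8
I3 sub r5 <- r4,r4: IF@4 ID@6 stall=0 (-) EX@7 MEM@8 WB@9

Answer: 9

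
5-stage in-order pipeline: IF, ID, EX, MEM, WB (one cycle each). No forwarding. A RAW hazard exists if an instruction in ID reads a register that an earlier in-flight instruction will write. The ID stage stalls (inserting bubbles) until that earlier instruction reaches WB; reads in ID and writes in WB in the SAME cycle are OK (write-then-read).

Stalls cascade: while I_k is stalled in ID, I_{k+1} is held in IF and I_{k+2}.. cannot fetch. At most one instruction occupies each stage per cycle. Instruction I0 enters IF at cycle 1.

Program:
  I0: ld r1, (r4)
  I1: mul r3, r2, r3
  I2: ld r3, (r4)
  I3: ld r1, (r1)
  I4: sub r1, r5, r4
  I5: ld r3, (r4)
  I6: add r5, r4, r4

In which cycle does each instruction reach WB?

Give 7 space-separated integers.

Answer: 5 6 7 8 9 10 11

Derivation:
I0 ld r1 <- r4: IF@1 ID@2 stall=0 (-) EX@3 MEM@4 WB@5
I1 mul r3 <- r2,r3: IF@2 ID@3 stall=0 (-) EX@4 MEM@5 WB@6
I2 ld r3 <- r4: IF@3 ID@4 stall=0 (-) EX@5 MEM@6 WB@7
I3 ld r1 <- r1: IF@4 ID@5 stall=0 (-) EX@6 MEM@7 WB@8
I4 sub r1 <- r5,r4: IF@5 ID@6 stall=0 (-) EX@7 MEM@8 WB@9
I5 ld r3 <- r4: IF@6 ID@7 stall=0 (-) EX@8 MEM@9 WB@10
I6 add r5 <- r4,r4: IF@7 ID@8 stall=0 (-) EX@9 MEM@10 WB@11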